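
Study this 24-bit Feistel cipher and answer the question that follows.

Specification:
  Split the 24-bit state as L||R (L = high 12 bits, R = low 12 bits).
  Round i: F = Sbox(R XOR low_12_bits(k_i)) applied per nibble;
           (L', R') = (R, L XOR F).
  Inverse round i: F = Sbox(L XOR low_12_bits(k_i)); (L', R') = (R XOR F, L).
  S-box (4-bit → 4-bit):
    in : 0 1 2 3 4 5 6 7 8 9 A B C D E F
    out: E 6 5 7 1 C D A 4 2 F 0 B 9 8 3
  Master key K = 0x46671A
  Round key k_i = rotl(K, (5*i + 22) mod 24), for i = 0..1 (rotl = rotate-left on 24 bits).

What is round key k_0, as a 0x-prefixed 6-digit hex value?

0x9199C6

K = 0x46671A
k_0 = rotl(K, (5*0+22) mod 24) = rotl(K, 22) = 0x9199C6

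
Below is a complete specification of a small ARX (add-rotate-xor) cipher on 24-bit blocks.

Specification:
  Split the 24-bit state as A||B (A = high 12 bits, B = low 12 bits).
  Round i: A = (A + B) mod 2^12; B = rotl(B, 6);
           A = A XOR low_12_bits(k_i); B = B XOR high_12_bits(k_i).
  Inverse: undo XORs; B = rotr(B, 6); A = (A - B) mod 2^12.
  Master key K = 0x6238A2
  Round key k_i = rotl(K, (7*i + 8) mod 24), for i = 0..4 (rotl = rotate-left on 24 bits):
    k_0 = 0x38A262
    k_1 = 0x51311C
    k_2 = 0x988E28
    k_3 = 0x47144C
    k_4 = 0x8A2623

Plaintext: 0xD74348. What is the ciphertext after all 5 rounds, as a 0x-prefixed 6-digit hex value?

s_0 = plaintext = 0xD74348
s_1 = Round(s_0, k_0) = 0x2DE187
s_2 = Round(s_1, k_1) = 0x5794D5
s_3 = Round(s_2, k_2) = 0x466CDB
s_4 = Round(s_3, k_3) = 0x50D282
s_5 = Round(s_4, k_4) = 0x1AC828

0x1AC828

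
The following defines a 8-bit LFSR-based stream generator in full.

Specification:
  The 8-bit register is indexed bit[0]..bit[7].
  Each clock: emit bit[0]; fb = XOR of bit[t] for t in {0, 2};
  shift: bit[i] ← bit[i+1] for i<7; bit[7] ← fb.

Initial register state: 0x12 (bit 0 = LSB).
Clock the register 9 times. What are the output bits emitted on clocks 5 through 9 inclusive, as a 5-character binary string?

10000

reg_0 = 0x12
clock 1: out=0, reg = 0x09
clock 2: out=1, reg = 0x84
clock 3: out=0, reg = 0xC2
clock 4: out=0, reg = 0x61
clock 5: out=1, reg = 0xB0
clock 6: out=0, reg = 0x58
clock 7: out=0, reg = 0x2C
clock 8: out=0, reg = 0x96
clock 9: out=0, reg = 0xCB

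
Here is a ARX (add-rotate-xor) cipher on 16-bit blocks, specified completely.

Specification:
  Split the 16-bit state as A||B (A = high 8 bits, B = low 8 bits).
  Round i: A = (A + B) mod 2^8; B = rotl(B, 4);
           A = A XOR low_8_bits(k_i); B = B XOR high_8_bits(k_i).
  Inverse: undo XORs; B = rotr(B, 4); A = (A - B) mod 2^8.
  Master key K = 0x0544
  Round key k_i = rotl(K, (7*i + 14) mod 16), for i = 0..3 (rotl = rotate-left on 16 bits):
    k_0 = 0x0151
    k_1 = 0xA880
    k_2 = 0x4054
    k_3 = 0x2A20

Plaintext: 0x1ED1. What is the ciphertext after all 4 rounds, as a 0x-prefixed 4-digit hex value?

s_0 = plaintext = 0x1ED1
s_1 = Round(s_0, k_0) = 0xBE1C
s_2 = Round(s_1, k_1) = 0x5A69
s_3 = Round(s_2, k_2) = 0x97D6
s_4 = Round(s_3, k_3) = 0x4D47

0x4D47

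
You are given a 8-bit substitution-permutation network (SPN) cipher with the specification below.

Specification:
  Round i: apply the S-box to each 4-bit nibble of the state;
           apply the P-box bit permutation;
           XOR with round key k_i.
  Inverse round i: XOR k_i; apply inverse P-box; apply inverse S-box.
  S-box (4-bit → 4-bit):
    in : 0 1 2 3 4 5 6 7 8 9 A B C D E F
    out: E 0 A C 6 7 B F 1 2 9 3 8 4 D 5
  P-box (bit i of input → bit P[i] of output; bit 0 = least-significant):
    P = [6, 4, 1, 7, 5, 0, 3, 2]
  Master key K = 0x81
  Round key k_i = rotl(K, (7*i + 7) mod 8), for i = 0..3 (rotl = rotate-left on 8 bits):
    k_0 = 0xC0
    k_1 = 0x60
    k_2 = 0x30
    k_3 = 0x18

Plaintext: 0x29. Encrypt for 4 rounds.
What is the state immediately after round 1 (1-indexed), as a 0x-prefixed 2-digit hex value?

0xD5

s_0 = plaintext = 0x29
s_1 = Round(s_0, k_0) = 0xD5
s_2 = Round(s_1, k_1) = 0x3A
s_3 = Round(s_2, k_2) = 0xFC
s_4 = Round(s_3, k_3) = 0xB0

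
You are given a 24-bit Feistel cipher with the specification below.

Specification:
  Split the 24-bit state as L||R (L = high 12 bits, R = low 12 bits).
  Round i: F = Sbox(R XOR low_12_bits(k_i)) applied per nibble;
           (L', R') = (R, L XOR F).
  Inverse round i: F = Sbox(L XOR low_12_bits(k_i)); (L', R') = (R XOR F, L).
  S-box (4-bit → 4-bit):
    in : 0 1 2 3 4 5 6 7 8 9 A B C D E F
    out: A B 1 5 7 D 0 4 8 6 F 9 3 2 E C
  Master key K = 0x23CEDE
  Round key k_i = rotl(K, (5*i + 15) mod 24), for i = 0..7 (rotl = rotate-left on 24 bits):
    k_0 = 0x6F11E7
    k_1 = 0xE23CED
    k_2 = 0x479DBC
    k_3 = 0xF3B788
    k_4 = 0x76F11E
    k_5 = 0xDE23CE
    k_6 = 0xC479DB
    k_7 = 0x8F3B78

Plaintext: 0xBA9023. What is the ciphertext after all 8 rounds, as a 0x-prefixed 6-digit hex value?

0xC45E69

s_0 = plaintext = 0xBA9023
s_1 = Round(s_0, k_0) = 0x02309E
s_2 = Round(s_1, k_1) = 0x09E366
s_3 = Round(s_2, k_2) = 0x366EB1
s_4 = Round(s_3, k_3) = 0xEB1530
s_5 = Round(s_4, k_4) = 0x5309AF
s_6 = Round(s_5, k_5) = 0x9AFA3B
s_7 = Round(s_6, k_6) = 0xA3BC45
s_8 = Round(s_7, k_7) = 0xC45E69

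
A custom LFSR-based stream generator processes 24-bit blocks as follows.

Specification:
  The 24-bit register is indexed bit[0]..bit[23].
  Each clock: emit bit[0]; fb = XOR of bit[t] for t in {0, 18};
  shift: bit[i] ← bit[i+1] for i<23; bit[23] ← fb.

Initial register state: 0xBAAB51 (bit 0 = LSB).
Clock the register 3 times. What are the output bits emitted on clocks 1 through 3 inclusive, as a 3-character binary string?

100

reg_0 = 0xBAAB51
clock 1: out=1, reg = 0xDD55A8
clock 2: out=0, reg = 0xEEAAD4
clock 3: out=0, reg = 0xF7556A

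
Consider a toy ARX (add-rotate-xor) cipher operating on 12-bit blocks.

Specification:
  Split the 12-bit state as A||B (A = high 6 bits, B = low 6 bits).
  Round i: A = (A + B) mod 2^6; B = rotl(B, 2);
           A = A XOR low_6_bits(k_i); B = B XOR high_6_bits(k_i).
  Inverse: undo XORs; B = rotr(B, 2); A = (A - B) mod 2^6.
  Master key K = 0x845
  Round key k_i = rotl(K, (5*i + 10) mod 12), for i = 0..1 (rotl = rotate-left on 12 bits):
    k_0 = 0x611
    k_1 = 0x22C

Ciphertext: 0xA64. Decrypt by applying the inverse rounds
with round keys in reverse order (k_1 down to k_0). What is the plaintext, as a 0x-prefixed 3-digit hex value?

s_0 = ciphertext = 0xA64
s_1 = InvRound(s_0, k_1) = 0xE8B
s_2 = InvRound(s_1, k_0) = 0xDF4

0xDF4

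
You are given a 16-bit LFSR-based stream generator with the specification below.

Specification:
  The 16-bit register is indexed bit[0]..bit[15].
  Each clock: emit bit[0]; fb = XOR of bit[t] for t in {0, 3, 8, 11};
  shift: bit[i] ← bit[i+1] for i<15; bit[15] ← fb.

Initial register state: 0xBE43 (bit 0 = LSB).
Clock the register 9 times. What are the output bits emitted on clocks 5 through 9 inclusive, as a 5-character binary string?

00100

reg_0 = 0xBE43
clock 1: out=1, reg = 0x5F21
clock 2: out=1, reg = 0xAF90
clock 3: out=0, reg = 0x57C8
clock 4: out=0, reg = 0x2BE4
clock 5: out=0, reg = 0x15F2
clock 6: out=0, reg = 0x8AF9
clock 7: out=1, reg = 0xC57C
clock 8: out=0, reg = 0x62BE
clock 9: out=0, reg = 0xB15F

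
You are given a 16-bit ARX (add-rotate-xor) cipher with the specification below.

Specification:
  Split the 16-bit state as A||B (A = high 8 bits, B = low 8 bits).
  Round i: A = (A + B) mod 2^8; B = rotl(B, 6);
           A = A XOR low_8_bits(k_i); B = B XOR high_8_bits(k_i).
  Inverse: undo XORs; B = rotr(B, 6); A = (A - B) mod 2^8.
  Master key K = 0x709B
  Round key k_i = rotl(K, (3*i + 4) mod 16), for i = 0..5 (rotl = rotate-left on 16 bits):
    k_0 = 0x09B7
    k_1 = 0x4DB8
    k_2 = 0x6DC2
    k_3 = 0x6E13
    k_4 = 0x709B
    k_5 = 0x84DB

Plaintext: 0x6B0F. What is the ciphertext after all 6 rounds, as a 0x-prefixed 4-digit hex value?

0xB534

s_0 = plaintext = 0x6B0F
s_1 = Round(s_0, k_0) = 0xCDCA
s_2 = Round(s_1, k_1) = 0x2FFF
s_3 = Round(s_2, k_2) = 0xEC92
s_4 = Round(s_3, k_3) = 0x6DCA
s_5 = Round(s_4, k_4) = 0xACC2
s_6 = Round(s_5, k_5) = 0xB534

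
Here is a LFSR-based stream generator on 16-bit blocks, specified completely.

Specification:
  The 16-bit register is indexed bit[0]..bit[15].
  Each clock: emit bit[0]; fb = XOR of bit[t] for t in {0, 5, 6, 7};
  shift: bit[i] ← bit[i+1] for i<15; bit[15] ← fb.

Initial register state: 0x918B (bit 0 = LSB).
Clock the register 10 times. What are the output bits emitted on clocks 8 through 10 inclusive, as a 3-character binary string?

110

reg_0 = 0x918B
clock 1: out=1, reg = 0x48C5
clock 2: out=1, reg = 0xA462
clock 3: out=0, reg = 0x5231
clock 4: out=1, reg = 0x2918
clock 5: out=0, reg = 0x148C
clock 6: out=0, reg = 0x8A46
clock 7: out=0, reg = 0xC523
clock 8: out=1, reg = 0x6291
clock 9: out=1, reg = 0x3148
clock 10: out=0, reg = 0x98A4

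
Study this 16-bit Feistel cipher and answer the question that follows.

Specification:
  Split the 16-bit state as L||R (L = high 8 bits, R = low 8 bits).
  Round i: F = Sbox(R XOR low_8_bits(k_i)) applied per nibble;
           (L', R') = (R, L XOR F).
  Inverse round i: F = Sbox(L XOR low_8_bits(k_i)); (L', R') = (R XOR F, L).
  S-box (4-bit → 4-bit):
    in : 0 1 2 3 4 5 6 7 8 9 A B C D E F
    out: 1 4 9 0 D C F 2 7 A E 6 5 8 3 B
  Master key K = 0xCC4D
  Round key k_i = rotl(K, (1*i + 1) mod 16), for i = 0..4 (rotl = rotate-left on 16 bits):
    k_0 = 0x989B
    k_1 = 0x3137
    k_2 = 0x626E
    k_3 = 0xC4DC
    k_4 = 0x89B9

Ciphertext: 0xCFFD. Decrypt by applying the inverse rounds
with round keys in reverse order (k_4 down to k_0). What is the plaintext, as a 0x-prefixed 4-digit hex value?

0xB2A9

s_0 = ciphertext = 0xCFFD
s_1 = InvRound(s_0, k_4) = 0xD2CF
s_2 = InvRound(s_1, k_3) = 0xDCD2
s_3 = InvRound(s_2, k_2) = 0xBBDC
s_4 = InvRound(s_3, k_1) = 0xA9BB
s_5 = InvRound(s_4, k_0) = 0xB2A9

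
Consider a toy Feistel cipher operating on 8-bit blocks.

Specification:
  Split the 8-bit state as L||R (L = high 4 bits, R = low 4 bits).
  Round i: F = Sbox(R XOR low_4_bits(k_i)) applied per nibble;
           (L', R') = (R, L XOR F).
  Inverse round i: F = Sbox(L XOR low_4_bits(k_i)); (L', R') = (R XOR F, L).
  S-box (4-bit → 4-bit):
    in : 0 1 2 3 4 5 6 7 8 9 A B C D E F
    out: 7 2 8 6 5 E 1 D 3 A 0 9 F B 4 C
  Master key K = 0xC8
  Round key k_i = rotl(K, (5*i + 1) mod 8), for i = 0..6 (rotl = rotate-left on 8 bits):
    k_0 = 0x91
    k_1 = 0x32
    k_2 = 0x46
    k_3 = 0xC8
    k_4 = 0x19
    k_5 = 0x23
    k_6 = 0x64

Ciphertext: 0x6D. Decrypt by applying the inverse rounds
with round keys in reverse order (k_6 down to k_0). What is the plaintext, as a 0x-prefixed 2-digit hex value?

0x7D

s_0 = ciphertext = 0x6D
s_1 = InvRound(s_0, k_6) = 0x56
s_2 = InvRound(s_1, k_5) = 0x75
s_3 = InvRound(s_2, k_4) = 0x17
s_4 = InvRound(s_3, k_3) = 0xD1
s_5 = InvRound(s_4, k_2) = 0x8D
s_6 = InvRound(s_5, k_1) = 0xD8
s_7 = InvRound(s_6, k_0) = 0x7D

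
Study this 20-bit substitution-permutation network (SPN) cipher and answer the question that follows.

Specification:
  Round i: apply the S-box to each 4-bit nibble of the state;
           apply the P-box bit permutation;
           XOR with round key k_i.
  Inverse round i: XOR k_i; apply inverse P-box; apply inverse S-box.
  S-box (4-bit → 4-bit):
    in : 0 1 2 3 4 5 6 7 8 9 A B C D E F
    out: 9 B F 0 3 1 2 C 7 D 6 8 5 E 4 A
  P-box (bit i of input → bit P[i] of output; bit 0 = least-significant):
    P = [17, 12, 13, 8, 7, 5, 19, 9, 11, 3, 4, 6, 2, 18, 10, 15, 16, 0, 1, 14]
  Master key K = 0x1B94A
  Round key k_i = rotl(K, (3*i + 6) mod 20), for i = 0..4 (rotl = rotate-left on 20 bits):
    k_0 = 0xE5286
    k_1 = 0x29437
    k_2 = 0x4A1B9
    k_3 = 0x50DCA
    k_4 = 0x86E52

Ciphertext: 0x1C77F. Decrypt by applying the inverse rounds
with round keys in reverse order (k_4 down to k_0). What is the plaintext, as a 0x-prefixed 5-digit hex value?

s_0 = ciphertext = 0x1C77F
s_1 = InvRound(s_0, k_4) = 0x404A7
s_2 = InvRound(s_1, k_3) = 0x4516B
s_3 = InvRound(s_2, k_2) = 0x7B75A
s_4 = InvRound(s_3, k_1) = 0x44FF7
s_5 = InvRound(s_4, k_0) = 0x6E9A1

0x6E9A1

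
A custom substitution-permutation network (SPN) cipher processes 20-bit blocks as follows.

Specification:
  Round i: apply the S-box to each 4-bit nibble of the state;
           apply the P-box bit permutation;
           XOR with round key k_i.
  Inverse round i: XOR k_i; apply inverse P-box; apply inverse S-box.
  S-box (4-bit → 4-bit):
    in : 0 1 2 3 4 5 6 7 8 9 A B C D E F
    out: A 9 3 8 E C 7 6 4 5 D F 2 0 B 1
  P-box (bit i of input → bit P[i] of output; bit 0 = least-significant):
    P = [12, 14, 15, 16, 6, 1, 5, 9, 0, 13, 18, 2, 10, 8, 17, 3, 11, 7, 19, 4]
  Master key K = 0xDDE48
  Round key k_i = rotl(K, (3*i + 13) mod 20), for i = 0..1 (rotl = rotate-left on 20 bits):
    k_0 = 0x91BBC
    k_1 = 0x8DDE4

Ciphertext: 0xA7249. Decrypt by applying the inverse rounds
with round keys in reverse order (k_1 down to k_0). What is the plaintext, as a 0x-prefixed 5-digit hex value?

s_0 = ciphertext = 0xA7249
s_1 = InvRound(s_0, k_1) = 0x2BE58
s_2 = InvRound(s_1, k_0) = 0x76095

0x76095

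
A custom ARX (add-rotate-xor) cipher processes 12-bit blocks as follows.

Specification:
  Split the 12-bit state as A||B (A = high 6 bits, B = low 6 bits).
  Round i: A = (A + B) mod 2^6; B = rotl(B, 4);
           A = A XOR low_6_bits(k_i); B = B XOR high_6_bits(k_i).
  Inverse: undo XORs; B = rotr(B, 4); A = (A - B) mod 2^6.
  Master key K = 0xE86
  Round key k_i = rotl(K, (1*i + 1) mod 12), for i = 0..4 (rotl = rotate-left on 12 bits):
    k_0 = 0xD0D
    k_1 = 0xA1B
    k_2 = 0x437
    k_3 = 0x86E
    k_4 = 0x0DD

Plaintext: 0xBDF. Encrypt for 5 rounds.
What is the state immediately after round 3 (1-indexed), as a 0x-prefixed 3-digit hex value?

0x096

s_0 = plaintext = 0xBDF
s_1 = Round(s_0, k_0) = 0x0C3
s_2 = Round(s_1, k_1) = 0x758
s_3 = Round(s_2, k_2) = 0x096
s_4 = Round(s_3, k_3) = 0xD84
s_5 = Round(s_4, k_4) = 0x9C2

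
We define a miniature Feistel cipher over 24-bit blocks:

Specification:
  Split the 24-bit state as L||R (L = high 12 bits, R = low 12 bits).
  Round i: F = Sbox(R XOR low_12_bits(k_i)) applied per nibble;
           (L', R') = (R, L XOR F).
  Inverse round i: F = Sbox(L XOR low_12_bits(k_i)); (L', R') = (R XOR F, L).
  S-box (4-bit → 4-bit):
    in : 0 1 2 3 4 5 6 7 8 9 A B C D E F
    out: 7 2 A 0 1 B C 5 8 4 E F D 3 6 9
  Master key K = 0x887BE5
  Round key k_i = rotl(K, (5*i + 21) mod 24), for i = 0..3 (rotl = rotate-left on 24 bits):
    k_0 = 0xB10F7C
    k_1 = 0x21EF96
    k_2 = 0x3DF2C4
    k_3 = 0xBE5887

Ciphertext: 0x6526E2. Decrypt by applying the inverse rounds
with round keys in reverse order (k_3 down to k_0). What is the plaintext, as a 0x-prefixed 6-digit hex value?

s_0 = ciphertext = 0x6526E2
s_1 = InvRound(s_0, k_3) = 0x0D9652
s_2 = InvRound(s_1, k_2) = 0xC710D9
s_3 = InvRound(s_2, k_1) = 0x0BCC71
s_4 = InvRound(s_3, k_0) = 0x5A60BC

0x5A60BC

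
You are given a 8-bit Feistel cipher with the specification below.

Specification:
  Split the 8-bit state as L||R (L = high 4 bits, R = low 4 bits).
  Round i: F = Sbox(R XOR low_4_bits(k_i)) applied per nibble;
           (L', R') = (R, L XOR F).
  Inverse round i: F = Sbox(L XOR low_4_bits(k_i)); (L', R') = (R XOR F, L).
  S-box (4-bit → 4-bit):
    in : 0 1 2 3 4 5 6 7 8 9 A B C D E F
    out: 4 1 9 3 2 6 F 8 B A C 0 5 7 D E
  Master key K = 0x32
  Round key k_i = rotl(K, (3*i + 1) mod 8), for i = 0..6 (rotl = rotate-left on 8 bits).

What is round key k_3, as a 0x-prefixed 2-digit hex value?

0xC8

K = 0x32
k_0 = rotl(K, (3*0+1) mod 8) = rotl(K, 1) = 0x64
k_1 = rotl(K, (3*1+1) mod 8) = rotl(K, 4) = 0x23
k_2 = rotl(K, (3*2+1) mod 8) = rotl(K, 7) = 0x19
k_3 = rotl(K, (3*3+1) mod 8) = rotl(K, 2) = 0xC8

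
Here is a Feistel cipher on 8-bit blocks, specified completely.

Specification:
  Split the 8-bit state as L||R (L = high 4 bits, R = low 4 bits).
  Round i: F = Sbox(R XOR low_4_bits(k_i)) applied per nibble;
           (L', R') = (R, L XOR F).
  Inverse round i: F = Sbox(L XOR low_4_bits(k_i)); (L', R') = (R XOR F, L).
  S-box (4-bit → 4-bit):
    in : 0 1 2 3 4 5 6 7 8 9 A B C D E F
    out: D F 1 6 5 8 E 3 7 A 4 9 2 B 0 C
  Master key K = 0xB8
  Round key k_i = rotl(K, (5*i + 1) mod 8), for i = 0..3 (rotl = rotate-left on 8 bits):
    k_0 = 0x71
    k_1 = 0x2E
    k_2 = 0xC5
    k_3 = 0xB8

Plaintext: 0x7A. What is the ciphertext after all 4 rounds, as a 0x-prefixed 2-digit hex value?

s_0 = plaintext = 0x7A
s_1 = Round(s_0, k_0) = 0xAE
s_2 = Round(s_1, k_1) = 0xE7
s_3 = Round(s_2, k_2) = 0x7F
s_4 = Round(s_3, k_3) = 0xF4

0xF4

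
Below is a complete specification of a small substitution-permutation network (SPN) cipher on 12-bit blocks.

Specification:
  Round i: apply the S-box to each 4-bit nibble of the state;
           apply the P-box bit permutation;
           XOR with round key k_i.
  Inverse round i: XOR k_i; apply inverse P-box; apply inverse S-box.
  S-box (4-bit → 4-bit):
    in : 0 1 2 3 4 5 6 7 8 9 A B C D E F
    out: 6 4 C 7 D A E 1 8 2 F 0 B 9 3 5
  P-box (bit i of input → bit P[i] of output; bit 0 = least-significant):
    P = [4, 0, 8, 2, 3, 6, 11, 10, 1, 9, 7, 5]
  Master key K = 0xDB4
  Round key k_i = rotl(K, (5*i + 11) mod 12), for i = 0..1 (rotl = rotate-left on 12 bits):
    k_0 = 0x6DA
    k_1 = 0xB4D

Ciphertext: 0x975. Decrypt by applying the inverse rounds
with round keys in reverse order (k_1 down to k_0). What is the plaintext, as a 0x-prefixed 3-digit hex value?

0x676

s_0 = ciphertext = 0x975
s_1 = InvRound(s_0, k_1) = 0x577
s_2 = InvRound(s_1, k_0) = 0x676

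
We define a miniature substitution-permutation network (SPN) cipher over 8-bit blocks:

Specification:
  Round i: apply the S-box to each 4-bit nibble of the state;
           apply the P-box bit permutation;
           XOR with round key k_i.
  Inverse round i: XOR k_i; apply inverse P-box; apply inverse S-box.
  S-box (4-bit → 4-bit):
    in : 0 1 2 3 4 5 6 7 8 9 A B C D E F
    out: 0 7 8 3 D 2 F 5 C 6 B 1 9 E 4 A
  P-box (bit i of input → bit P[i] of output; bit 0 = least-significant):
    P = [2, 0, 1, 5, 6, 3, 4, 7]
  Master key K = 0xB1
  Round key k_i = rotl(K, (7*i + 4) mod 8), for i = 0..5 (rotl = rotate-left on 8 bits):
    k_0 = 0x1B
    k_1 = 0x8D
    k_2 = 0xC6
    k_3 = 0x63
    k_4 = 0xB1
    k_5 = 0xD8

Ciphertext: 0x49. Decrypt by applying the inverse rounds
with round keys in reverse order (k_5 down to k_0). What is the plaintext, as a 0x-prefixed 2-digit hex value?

s_0 = ciphertext = 0x49
s_1 = InvRound(s_0, k_5) = 0x85
s_2 = InvRound(s_1, k_4) = 0xEC
s_3 = InvRound(s_2, k_3) = 0xF1
s_4 = InvRound(s_3, k_2) = 0xE6
s_5 = InvRound(s_4, k_1) = 0x3D
s_6 = InvRound(s_5, k_0) = 0x04

0x04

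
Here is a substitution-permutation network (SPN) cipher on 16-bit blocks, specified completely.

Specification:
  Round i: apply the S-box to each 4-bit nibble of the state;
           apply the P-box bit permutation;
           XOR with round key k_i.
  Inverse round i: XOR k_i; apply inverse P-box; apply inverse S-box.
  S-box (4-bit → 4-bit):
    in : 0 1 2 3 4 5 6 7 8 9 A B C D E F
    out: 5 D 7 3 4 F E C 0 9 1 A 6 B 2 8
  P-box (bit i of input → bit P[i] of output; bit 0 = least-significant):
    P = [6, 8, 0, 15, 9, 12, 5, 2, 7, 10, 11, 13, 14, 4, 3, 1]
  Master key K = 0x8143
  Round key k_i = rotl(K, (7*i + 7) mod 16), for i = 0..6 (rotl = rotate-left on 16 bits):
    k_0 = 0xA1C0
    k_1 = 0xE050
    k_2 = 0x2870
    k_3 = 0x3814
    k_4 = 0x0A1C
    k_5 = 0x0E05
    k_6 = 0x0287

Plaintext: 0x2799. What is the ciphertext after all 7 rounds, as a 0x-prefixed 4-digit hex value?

0x674B

s_0 = plaintext = 0x2799
s_1 = Round(s_0, k_0) = 0x4B9C
s_2 = Round(s_1, k_1) = 0xC75D
s_3 = Round(s_2, k_2) = 0x930C
s_4 = Round(s_3, k_3) = 0x7FB7
s_5 = Round(s_4, k_4) = 0xBA13
s_6 = Round(s_5, k_5) = 0x0DF3
s_7 = Round(s_6, k_6) = 0x674B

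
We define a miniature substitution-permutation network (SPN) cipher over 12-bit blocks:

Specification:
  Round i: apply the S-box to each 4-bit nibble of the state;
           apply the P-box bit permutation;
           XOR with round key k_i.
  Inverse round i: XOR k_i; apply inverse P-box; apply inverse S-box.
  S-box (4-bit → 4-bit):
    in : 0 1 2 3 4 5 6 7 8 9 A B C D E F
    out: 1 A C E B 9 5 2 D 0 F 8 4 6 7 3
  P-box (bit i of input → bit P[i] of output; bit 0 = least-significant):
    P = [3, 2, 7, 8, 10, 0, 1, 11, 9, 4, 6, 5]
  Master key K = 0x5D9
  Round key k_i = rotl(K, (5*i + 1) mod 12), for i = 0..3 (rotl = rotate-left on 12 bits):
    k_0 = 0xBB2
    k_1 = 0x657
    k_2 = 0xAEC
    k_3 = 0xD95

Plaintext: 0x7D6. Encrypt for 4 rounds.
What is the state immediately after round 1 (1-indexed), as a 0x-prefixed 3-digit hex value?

s_0 = plaintext = 0x7D6
s_1 = Round(s_0, k_0) = 0xB29
s_2 = Round(s_1, k_1) = 0xE75
s_3 = Round(s_2, k_2) = 0x9B5
s_4 = Round(s_3, k_3) = 0x49D

0xB29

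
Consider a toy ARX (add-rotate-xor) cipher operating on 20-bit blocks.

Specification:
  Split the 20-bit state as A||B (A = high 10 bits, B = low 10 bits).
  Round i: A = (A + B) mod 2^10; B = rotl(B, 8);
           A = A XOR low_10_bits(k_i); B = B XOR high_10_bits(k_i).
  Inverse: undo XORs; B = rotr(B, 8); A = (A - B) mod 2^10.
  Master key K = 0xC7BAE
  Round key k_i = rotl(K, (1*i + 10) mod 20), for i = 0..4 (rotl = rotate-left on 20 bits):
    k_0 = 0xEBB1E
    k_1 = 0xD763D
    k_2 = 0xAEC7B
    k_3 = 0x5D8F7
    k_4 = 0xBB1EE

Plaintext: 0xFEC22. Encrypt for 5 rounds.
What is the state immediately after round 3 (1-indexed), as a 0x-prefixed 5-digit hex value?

s_0 = plaintext = 0xFEC22
s_1 = Round(s_0, k_0) = 0xC0DA6
s_2 = Round(s_1, k_1) = 0xA5134
s_3 = Round(s_2, k_2) = 0xECEF6
s_4 = Round(s_3, k_3) = 0x97BCB
s_5 = Round(s_4, k_4) = 0xF1D1E

0xECEF6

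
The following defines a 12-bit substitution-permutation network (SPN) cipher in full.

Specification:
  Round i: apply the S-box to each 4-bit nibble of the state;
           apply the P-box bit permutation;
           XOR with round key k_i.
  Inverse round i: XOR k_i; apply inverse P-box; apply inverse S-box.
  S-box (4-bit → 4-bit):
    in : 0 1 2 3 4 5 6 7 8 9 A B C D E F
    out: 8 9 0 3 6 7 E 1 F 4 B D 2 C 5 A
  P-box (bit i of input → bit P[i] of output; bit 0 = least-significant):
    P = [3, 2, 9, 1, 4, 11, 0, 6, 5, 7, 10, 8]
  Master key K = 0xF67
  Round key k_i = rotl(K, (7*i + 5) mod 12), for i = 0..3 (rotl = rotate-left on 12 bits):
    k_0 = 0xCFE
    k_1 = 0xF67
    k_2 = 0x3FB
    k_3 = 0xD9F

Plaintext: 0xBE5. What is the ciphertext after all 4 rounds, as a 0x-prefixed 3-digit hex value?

s_0 = plaintext = 0xBE5
s_1 = Round(s_0, k_0) = 0xBC3
s_2 = Round(s_1, k_1) = 0x24B
s_3 = Round(s_2, k_2) = 0x9F0
s_4 = Round(s_3, k_3) = 0x1DD

0x1DD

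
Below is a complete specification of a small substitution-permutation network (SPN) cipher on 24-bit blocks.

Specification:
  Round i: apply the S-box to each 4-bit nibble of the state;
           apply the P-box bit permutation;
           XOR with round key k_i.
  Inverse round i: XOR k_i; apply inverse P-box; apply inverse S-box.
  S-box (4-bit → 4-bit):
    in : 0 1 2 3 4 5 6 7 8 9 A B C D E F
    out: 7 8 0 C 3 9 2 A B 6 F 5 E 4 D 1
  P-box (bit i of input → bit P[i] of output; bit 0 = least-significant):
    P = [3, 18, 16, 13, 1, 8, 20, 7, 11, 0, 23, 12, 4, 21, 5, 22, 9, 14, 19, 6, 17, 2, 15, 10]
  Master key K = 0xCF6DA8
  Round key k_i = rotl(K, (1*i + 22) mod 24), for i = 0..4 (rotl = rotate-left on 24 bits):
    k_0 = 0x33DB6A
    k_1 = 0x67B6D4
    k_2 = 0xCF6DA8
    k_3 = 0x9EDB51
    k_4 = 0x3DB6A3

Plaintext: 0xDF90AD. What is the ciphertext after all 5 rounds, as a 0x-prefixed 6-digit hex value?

s_0 = plaintext = 0xDF90AD
s_1 = Round(s_0, k_0) = 0x8250C9
s_2 = Round(s_1, k_1) = 0xB0BB41
s_3 = Round(s_2, k_2) = 0x45869A
s_4 = Round(s_3, k_3) = 0xE9F80C
s_5 = Round(s_4, k_4) = 0x224BB0

0x224BB0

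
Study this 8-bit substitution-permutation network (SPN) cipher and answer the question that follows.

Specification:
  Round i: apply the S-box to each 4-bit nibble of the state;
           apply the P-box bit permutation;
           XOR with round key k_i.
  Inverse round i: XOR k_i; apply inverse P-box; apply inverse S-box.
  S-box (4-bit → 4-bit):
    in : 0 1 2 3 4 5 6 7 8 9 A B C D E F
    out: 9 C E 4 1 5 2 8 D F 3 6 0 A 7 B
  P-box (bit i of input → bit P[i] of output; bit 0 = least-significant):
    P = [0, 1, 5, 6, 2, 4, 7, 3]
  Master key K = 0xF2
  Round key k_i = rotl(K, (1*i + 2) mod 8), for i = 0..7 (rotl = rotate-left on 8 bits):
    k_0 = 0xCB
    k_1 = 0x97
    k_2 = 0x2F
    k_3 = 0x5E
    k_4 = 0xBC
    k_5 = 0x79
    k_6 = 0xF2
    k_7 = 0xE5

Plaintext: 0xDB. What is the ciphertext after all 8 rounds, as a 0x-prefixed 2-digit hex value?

0x4F

s_0 = plaintext = 0xDB
s_1 = Round(s_0, k_0) = 0xF1
s_2 = Round(s_1, k_1) = 0xEB
s_3 = Round(s_2, k_2) = 0x99
s_4 = Round(s_3, k_3) = 0xA1
s_5 = Round(s_4, k_4) = 0xC8
s_6 = Round(s_5, k_5) = 0x18
s_7 = Round(s_6, k_6) = 0x1B
s_8 = Round(s_7, k_7) = 0x4F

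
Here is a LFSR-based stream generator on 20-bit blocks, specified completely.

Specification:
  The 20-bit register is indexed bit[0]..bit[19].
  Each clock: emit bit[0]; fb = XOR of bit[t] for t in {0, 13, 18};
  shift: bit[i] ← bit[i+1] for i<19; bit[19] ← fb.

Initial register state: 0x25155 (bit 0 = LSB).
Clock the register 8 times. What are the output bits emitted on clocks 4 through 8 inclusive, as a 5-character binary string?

reg_0 = 0x25155
clock 1: out=1, reg = 0x928AA
clock 2: out=0, reg = 0xC9455
clock 3: out=1, reg = 0x64A2A
clock 4: out=0, reg = 0xB2515
clock 5: out=1, reg = 0x5928A
clock 6: out=0, reg = 0xAC945
clock 7: out=1, reg = 0xD64A2
clock 8: out=0, reg = 0x6B251

01010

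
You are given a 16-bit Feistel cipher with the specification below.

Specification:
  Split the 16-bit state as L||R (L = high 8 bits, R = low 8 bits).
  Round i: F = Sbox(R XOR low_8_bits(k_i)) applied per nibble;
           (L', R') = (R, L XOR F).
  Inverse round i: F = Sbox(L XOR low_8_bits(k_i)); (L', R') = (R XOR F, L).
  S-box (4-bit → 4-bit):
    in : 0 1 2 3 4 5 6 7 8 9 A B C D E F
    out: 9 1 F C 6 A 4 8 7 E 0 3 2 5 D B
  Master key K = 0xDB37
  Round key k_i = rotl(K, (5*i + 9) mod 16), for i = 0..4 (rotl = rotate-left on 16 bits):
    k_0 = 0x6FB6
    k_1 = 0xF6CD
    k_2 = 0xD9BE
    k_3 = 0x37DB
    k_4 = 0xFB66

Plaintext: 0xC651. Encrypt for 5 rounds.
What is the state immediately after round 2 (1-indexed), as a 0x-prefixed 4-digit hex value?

s_0 = plaintext = 0xC651
s_1 = Round(s_0, k_0) = 0x511E
s_2 = Round(s_1, k_1) = 0x1E0D
s_3 = Round(s_2, k_2) = 0x0D22
s_4 = Round(s_3, k_3) = 0x22B3
s_5 = Round(s_4, k_4) = 0xB378

0x1E0D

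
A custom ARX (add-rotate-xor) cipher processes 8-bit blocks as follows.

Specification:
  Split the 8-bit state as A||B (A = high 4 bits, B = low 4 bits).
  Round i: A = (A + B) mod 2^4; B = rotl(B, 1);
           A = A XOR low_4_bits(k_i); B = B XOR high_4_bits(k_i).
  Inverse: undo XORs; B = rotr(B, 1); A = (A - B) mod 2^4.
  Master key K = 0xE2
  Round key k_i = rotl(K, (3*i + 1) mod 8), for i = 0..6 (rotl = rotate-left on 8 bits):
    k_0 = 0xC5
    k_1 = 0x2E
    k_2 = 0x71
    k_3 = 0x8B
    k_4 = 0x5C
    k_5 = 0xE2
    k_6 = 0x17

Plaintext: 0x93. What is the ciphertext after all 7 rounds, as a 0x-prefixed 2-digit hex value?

s_0 = plaintext = 0x93
s_1 = Round(s_0, k_0) = 0x9A
s_2 = Round(s_1, k_1) = 0xD7
s_3 = Round(s_2, k_2) = 0x59
s_4 = Round(s_3, k_3) = 0x5B
s_5 = Round(s_4, k_4) = 0xC2
s_6 = Round(s_5, k_5) = 0xCA
s_7 = Round(s_6, k_6) = 0x14

0x14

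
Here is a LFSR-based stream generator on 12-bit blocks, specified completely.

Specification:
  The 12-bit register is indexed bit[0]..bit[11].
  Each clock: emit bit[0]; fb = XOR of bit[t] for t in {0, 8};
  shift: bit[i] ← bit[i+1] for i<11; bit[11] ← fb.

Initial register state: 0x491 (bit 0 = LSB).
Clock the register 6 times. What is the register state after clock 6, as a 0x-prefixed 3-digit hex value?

reg_0 = 0x491
clock 1: out=1, reg = 0xA48
clock 2: out=0, reg = 0x524
clock 3: out=0, reg = 0xA92
clock 4: out=0, reg = 0x549
clock 5: out=1, reg = 0x2A4
clock 6: out=0, reg = 0x152

0x152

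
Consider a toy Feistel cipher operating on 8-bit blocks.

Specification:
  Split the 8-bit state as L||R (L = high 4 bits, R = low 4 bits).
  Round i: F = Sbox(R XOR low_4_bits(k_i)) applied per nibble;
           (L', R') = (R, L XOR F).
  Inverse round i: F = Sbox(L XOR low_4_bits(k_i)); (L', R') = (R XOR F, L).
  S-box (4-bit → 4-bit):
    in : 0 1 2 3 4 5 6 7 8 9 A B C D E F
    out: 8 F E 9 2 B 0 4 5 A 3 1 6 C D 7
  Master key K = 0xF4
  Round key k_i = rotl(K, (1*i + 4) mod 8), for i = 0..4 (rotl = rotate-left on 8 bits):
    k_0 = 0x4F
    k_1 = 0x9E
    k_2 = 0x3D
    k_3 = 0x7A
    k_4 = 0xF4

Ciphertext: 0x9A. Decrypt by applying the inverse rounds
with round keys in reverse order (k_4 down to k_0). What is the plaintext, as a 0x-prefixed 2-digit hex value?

0x0F

s_0 = ciphertext = 0x9A
s_1 = InvRound(s_0, k_4) = 0x69
s_2 = InvRound(s_1, k_3) = 0xF6
s_3 = InvRound(s_2, k_2) = 0x8F
s_4 = InvRound(s_3, k_1) = 0xF8
s_5 = InvRound(s_4, k_0) = 0x0F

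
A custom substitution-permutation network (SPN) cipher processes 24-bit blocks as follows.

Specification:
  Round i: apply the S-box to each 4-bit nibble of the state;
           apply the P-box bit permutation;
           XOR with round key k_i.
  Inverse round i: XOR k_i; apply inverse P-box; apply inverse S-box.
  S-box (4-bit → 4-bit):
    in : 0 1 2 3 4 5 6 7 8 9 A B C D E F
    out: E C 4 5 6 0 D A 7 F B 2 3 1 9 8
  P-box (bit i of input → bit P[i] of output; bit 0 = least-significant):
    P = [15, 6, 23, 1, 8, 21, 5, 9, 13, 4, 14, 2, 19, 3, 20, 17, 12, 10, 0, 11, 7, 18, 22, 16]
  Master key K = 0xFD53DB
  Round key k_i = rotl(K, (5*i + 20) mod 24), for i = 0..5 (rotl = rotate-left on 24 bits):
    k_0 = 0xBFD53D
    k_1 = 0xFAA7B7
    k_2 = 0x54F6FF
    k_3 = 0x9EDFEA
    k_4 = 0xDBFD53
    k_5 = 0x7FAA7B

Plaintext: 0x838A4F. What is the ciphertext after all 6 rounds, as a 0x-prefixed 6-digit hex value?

0x2BCDC0

s_0 = plaintext = 0x838A4F
s_1 = Round(s_0, k_0) = 0xC3E582
s_2 = Round(s_1, k_1) = 0x54B616
s_3 = Round(s_2, k_2) = 0xD410D0
s_4 = Round(s_3, k_3) = 0x0C9A3D
s_5 = Round(s_4, k_4) = 0x84486F
s_6 = Round(s_5, k_5) = 0x2BCDC0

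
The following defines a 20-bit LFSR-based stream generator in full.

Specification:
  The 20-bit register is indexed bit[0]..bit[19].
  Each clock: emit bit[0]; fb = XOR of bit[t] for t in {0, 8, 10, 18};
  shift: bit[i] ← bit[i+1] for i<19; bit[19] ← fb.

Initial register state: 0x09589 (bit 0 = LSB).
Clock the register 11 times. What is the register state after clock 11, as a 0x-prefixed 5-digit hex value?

reg_0 = 0x09589
clock 1: out=1, reg = 0x84AC4
clock 2: out=0, reg = 0x42562
clock 3: out=0, reg = 0xA12B1
clock 4: out=1, reg = 0xD0958
clock 5: out=0, reg = 0x684AC
clock 6: out=0, reg = 0x34256
clock 7: out=0, reg = 0x1A12B
clock 8: out=1, reg = 0x0D095
clock 9: out=1, reg = 0x8684A
clock 10: out=0, reg = 0x43425
clock 11: out=1, reg = 0xA1A12

0xA1A12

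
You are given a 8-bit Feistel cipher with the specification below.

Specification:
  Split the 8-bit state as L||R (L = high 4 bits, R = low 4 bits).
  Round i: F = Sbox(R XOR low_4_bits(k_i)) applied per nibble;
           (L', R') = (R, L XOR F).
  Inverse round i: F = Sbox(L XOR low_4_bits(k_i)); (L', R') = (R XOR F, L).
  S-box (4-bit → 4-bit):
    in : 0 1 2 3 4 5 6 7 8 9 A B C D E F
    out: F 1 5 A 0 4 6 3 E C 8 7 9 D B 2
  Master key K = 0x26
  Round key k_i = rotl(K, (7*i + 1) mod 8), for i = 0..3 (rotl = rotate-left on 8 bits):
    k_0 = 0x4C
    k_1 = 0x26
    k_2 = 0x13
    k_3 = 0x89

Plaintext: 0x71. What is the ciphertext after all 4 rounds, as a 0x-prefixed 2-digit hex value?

0xD8

s_0 = plaintext = 0x71
s_1 = Round(s_0, k_0) = 0x1A
s_2 = Round(s_1, k_1) = 0xA8
s_3 = Round(s_2, k_2) = 0x8D
s_4 = Round(s_3, k_3) = 0xD8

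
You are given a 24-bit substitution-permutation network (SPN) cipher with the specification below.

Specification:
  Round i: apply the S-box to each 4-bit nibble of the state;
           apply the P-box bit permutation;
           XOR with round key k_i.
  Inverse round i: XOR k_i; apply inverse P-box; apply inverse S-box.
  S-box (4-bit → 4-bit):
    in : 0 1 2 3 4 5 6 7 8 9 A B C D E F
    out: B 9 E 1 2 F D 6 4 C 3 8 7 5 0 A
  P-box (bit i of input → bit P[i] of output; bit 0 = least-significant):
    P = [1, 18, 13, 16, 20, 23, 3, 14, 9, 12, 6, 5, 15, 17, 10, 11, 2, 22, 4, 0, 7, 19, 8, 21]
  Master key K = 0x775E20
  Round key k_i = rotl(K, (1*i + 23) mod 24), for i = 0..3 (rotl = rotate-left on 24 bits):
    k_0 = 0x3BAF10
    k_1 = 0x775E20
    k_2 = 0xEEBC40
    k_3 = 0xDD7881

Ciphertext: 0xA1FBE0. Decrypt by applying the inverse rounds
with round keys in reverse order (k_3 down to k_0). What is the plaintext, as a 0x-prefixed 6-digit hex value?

s_0 = ciphertext = 0xA1FBE0
s_1 = InvRound(s_0, k_3) = 0x2F3634
s_2 = InvRound(s_1, k_2) = 0xEC164B
s_3 = InvRound(s_2, k_1) = 0x4BF951
s_4 = InvRound(s_3, k_0) = 0xBF8C1E

0xBF8C1E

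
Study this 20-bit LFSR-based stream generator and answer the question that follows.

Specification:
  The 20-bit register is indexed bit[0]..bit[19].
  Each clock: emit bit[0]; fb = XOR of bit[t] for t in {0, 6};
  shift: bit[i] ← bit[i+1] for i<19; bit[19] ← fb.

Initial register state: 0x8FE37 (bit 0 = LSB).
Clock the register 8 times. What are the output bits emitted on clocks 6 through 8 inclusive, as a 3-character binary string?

100

reg_0 = 0x8FE37
clock 1: out=1, reg = 0xC7F1B
clock 2: out=1, reg = 0xE3F8D
clock 3: out=1, reg = 0xF1FC6
clock 4: out=0, reg = 0xF8FE3
clock 5: out=1, reg = 0x7C7F1
clock 6: out=1, reg = 0x3E3F8
clock 7: out=0, reg = 0x9F1FC
clock 8: out=0, reg = 0xCF8FE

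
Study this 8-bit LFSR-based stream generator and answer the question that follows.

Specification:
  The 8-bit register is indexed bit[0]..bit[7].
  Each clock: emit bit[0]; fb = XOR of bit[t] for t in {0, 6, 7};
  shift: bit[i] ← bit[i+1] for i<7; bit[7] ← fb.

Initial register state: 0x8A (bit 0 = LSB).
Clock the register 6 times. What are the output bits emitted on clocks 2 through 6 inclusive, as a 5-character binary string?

10100

reg_0 = 0x8A
clock 1: out=0, reg = 0xC5
clock 2: out=1, reg = 0xE2
clock 3: out=0, reg = 0x71
clock 4: out=1, reg = 0x38
clock 5: out=0, reg = 0x1C
clock 6: out=0, reg = 0x0E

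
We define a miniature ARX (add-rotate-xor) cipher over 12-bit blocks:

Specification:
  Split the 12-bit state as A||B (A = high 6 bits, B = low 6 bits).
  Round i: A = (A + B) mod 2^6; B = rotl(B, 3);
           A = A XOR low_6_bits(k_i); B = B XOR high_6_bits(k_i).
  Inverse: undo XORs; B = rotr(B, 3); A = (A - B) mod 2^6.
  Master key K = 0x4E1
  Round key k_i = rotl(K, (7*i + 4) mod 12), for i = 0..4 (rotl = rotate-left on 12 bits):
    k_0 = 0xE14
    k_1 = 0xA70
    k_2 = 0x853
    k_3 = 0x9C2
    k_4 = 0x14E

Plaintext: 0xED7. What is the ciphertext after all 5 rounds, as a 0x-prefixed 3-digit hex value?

s_0 = plaintext = 0xED7
s_1 = Round(s_0, k_0) = 0x182
s_2 = Round(s_1, k_1) = 0xE39
s_3 = Round(s_2, k_2) = 0x8AE
s_4 = Round(s_3, k_3) = 0x492
s_5 = Round(s_4, k_4) = 0xA97

0xA97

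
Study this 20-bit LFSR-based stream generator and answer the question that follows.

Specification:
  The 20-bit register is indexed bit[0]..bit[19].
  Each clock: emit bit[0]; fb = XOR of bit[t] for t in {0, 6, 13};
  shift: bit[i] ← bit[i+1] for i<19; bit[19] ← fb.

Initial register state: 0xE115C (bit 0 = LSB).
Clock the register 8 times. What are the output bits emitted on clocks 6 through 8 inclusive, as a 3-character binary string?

reg_0 = 0xE115C
clock 1: out=0, reg = 0xF08AE
clock 2: out=0, reg = 0x78457
clock 3: out=1, reg = 0x3C22B
clock 4: out=1, reg = 0x9E115
clock 5: out=1, reg = 0x4F08A
clock 6: out=0, reg = 0xA7845
clock 7: out=1, reg = 0xD3C22
clock 8: out=0, reg = 0xE9E11

010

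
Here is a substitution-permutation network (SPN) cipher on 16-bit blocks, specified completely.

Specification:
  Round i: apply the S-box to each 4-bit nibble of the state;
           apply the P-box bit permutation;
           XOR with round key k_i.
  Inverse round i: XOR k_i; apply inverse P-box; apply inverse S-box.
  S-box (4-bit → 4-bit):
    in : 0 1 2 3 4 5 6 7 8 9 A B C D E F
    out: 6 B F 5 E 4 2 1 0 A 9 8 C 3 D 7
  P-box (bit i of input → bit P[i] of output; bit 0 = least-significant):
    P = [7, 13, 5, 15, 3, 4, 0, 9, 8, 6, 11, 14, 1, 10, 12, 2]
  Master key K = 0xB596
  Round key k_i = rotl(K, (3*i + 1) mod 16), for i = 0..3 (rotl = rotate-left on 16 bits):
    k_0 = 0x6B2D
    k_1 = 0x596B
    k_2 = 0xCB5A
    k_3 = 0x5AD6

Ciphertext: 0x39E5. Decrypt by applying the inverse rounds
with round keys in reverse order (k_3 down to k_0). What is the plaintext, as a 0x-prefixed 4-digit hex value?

0xF792

s_0 = ciphertext = 0x39E5
s_1 = InvRound(s_0, k_3) = 0x7A40
s_2 = InvRound(s_1, k_2) = 0x37D9
s_3 = InvRound(s_2, k_1) = 0xDC9F
s_4 = InvRound(s_3, k_0) = 0xF792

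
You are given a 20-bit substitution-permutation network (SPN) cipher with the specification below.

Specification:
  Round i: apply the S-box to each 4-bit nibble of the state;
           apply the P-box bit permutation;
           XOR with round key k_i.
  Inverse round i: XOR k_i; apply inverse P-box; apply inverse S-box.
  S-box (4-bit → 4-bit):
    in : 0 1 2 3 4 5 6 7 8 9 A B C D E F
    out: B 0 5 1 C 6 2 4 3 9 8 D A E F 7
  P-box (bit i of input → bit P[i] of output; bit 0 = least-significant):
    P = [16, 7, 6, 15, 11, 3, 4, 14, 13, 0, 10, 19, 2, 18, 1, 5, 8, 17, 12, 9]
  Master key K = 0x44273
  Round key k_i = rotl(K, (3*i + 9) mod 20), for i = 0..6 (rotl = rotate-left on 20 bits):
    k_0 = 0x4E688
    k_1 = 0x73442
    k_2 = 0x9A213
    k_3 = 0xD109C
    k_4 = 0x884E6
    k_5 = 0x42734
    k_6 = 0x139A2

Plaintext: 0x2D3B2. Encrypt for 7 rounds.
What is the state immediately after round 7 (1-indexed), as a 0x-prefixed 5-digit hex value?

s_0 = plaintext = 0x2D3B2
s_1 = Round(s_0, k_0) = 0x19FFA
s_2 = Round(s_1, k_1) = 0x7987F
s_3 = Round(s_2, k_2) = 0x892E6
s_4 = Round(s_3, k_3) = 0xF7D20
s_5 = Round(s_4, k_4) = 0x31975
s_6 = Round(s_5, k_5) = 0xC06E4
s_7 = Round(s_6, k_6) = 0x7F3DF

0x7F3DF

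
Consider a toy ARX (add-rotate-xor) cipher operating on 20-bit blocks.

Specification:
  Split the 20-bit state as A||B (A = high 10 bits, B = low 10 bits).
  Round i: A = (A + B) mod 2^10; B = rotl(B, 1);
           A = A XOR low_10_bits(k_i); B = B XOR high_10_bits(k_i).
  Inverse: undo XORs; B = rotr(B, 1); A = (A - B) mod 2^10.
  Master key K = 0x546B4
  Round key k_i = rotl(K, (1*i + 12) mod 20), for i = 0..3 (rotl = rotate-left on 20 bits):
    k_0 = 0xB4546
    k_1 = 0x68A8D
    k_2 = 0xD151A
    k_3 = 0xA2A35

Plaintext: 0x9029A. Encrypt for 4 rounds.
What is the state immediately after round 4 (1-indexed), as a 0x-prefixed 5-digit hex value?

s_0 = plaintext = 0x9029A
s_1 = Round(s_0, k_0) = 0x673E4
s_2 = Round(s_1, k_1) = 0xC366B
s_3 = Round(s_2, k_2) = 0x18B92
s_4 = Round(s_3, k_3) = 0x705AF

0x705AF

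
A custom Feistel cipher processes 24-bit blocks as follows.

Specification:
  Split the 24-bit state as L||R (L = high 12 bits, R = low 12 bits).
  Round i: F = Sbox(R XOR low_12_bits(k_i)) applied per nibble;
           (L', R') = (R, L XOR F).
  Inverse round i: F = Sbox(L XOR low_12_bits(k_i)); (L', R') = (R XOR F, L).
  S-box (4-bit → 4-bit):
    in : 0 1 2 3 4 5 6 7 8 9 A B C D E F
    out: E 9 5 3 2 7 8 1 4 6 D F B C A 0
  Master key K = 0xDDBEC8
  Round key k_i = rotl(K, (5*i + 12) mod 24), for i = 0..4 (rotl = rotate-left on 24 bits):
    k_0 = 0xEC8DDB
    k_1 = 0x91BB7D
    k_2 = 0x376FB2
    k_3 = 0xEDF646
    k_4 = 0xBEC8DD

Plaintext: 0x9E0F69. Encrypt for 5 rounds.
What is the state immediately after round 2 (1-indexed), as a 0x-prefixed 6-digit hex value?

s_0 = plaintext = 0x9E0F69
s_1 = Round(s_0, k_0) = 0xF69C15
s_2 = Round(s_1, k_1) = 0xC15EED
s_3 = Round(s_2, k_2) = 0xEED565
s_4 = Round(s_3, k_3) = 0x565DBE
s_5 = Round(s_4, k_4) = 0xDBE2E6

0xC15EED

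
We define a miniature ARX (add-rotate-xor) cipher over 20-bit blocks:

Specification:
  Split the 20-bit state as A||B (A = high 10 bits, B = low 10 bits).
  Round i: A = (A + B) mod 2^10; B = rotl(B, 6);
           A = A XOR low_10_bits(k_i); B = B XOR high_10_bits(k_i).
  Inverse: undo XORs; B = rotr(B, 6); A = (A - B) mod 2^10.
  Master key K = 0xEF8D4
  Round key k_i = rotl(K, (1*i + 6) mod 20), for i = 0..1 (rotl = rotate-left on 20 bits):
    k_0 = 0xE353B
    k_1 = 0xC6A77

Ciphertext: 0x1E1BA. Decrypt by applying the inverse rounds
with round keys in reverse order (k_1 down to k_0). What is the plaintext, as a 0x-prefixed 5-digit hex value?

s_0 = ciphertext = 0x1E1BA
s_1 = InvRound(s_0, k_1) = 0x0160A
s_2 = InvRound(s_1, k_0) = 0x32076

0x32076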